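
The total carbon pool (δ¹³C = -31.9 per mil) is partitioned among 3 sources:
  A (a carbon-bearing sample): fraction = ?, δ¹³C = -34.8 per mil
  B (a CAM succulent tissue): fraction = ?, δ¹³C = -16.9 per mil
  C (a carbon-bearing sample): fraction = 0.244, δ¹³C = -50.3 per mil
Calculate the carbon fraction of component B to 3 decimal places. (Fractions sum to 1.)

0.373

Let f_B and f_A be the unknown fractions; fractions sum to 1 so f_B + f_A = 0.756.
Mass balance: Σ fᵢ·δᵢ = δ_bulk ⇒ f_B·(-16.9) + f_A·(-34.8) = -31.9 − (-12.273) = -19.627
Substitute f_A = 0.756 − f_B:
f_B·(-16.9 − -34.8) = -19.627 − 0.756×(-34.8) = 6.682
f_B = 6.682 / 17.9 = 0.3733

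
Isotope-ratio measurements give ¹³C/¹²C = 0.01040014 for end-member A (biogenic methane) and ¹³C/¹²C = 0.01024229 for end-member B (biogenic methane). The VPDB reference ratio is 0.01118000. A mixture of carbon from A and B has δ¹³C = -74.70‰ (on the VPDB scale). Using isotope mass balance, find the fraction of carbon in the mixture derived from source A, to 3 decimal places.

δ_A = (0.01040014/0.01118000 − 1)×1000 = (0.930245 − 1)×1000 = -69.755‰
δ_B = (0.01024229/0.01118000 − 1)×1000 = (0.916126 − 1)×1000 = -83.874‰
f_A = (δ_mix − δ_B)/(δ_A − δ_B) = (-74.70 − (-83.874))/(-69.755 − (-83.874))
f_A = 9.174 / 14.119 = 0.6498

0.650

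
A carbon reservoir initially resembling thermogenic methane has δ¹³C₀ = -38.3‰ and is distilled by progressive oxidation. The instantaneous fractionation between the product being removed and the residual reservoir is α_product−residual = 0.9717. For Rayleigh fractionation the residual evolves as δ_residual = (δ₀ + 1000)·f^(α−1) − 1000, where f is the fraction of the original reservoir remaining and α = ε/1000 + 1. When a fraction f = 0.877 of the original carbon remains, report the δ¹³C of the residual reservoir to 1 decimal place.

Rayleigh residual: δ_res = (δ₀ + 1000)·f^(α−1) − 1000
α − 1 = -0.02830
f^(α−1) = 0.877^(-0.02830) = 1.003721
δ_res = (-38.3 + 1000) × 1.003721 − 1000 = 965.279 − 1000 = -34.72‰

-34.7‰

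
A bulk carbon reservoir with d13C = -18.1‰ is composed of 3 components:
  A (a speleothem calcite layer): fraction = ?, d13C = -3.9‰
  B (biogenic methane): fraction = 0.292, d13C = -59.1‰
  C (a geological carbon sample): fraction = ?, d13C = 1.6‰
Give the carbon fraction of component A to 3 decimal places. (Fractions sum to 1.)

0.359

Let f_A and f_C be the unknown fractions; fractions sum to 1 so f_A + f_C = 0.708.
Mass balance: Σ fᵢ·δᵢ = δ_bulk ⇒ f_A·(-3.9) + f_C·(1.6) = -18.1 − (-17.257) = -0.843
Substitute f_C = 0.708 − f_A:
f_A·(-3.9 − 1.6) = -0.843 − 0.708×(1.6) = -1.976
f_A = -1.976 / -5.5 = 0.3592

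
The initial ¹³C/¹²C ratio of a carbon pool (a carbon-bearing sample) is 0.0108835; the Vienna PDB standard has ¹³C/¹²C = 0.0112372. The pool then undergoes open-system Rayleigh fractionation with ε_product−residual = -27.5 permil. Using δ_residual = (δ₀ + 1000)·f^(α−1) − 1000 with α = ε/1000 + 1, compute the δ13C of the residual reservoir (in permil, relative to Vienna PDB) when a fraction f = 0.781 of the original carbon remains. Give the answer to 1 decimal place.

-24.9 permil

δ₀ = (0.0108835/0.0112372 − 1)×1000 = (0.968524 − 1)×1000 = -31.476 permil
α − 1 = ε/1000 = -0.0275
f^(α−1) = 0.781^(-0.0275) = 1.006821
δ_res = (-31.476 + 1000) × 1.006821 − 1000 = 975.130 − 1000 = -24.87 permil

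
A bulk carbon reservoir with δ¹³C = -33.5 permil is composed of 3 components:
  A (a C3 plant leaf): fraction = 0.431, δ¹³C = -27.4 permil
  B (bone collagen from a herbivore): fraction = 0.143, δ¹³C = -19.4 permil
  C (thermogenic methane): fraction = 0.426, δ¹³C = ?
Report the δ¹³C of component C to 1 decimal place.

-44.4 permil

Isotope mass balance: δ_bulk = Σ fᵢ·δᵢ.
-33.5 = 0.431×(-27.4) + 0.143×(-19.4) + 0.426×δ_C
0.426·δ_C = -33.5 − (-14.584) = -18.916
δ_C = -18.916 / 0.426 = -44.40 permil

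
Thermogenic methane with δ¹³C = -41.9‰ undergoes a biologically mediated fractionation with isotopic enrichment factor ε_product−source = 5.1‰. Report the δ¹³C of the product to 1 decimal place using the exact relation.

To first order, δ_product ≈ δ_source + ε = -36.8‰.
Exactly, δ_product = (δ_source + 1000)·(ε/1000 + 1) − 1000.
δ_product = (-41.9 + 1000) × (5.1/1000 + 1) − 1000
δ_product = -37.01‰

-37.0‰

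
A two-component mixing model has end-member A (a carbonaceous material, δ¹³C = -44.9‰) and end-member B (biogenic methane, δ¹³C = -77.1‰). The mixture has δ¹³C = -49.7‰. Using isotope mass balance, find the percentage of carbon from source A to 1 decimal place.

δ_mix = f_A·δ_A + (1 − f_A)·δ_B  ⇒  f_A = (δ_mix − δ_B)/(δ_A − δ_B)
f_A = (-49.7 − (-77.1)) / (-44.9 − (-77.1))
f_A = 27.4 / 32.2 = 0.8509

85.1%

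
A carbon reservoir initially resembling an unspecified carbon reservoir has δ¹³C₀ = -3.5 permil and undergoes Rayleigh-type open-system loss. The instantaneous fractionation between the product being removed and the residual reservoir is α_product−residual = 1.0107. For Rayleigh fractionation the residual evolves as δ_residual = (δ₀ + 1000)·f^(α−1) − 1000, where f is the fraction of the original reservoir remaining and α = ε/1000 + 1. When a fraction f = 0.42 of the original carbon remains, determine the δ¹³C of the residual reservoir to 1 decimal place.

Rayleigh residual: δ_res = (δ₀ + 1000)·f^(α−1) − 1000
α − 1 = 0.01070
f^(α−1) = 0.42^(0.01070) = 0.990761
δ_res = (-3.5 + 1000) × 0.990761 − 1000 = 987.293 − 1000 = -12.71 permil

-12.7 permil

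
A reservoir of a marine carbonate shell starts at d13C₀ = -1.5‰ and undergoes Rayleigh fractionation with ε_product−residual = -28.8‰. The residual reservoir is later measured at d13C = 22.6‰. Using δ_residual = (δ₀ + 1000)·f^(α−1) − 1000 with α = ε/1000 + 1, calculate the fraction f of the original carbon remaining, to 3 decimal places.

0.437

α − 1 = ε/1000 = -0.0288
(δ_res + 1000)/(δ₀ + 1000) = (22.6 + 1000)/(-1.5 + 1000) = 1022.6/998.5 = 1.024136
f = 1.024136^(1/-0.0288) = exp(ln(1.024136)/-0.0288) = exp(0.02385/-0.0288)
f = exp(-0.8281) = 0.4369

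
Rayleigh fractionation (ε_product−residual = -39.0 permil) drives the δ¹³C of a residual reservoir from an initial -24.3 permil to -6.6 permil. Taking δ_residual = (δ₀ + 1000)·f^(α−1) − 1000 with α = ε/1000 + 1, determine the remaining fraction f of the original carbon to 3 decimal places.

0.631

α − 1 = ε/1000 = -0.0390
(δ_res + 1000)/(δ₀ + 1000) = (-6.6 + 1000)/(-24.3 + 1000) = 993.4/975.7 = 1.018141
f = 1.018141^(1/-0.0390) = exp(ln(1.018141)/-0.0390) = exp(0.01798/-0.0390)
f = exp(-0.4610) = 0.6307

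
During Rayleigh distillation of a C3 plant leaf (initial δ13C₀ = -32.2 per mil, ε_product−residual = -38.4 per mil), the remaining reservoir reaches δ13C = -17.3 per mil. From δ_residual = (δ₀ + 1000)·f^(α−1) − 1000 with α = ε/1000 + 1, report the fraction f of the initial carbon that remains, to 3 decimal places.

α − 1 = ε/1000 = -0.0384
(δ_res + 1000)/(δ₀ + 1000) = (-17.3 + 1000)/(-32.2 + 1000) = 982.7/967.8 = 1.015396
f = 1.015396^(1/-0.0384) = exp(ln(1.015396)/-0.0384) = exp(0.01528/-0.0384)
f = exp(-0.3979) = 0.6717

0.672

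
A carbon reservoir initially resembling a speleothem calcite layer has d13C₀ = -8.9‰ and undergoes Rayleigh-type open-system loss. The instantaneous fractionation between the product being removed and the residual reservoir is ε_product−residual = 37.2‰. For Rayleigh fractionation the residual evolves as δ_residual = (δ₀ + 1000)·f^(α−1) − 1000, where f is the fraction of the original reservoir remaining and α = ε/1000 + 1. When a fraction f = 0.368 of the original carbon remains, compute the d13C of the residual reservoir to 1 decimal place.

Rayleigh residual: δ_res = (δ₀ + 1000)·f^(α−1) − 1000
α = ε/1000 + 1 = 1.03720, so α − 1 = 0.03720
f^(α−1) = 0.368^(0.03720) = 0.963495
δ_res = (-8.9 + 1000) × 0.963495 − 1000 = 954.920 − 1000 = -45.08‰

-45.1‰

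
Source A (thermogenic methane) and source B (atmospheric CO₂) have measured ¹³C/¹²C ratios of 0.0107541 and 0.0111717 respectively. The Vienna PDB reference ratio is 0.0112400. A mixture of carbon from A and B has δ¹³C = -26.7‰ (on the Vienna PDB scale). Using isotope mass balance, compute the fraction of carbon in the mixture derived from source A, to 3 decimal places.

δ_A = (0.0107541/0.0112400 − 1)×1000 = (0.956770 − 1)×1000 = -43.230‰
δ_B = (0.0111717/0.0112400 − 1)×1000 = (0.993923 − 1)×1000 = -6.077‰
f_A = (δ_mix − δ_B)/(δ_A − δ_B) = (-26.7 − (-6.077))/(-43.230 − (-6.077))
f_A = -20.623 / -37.153 = 0.5551

0.555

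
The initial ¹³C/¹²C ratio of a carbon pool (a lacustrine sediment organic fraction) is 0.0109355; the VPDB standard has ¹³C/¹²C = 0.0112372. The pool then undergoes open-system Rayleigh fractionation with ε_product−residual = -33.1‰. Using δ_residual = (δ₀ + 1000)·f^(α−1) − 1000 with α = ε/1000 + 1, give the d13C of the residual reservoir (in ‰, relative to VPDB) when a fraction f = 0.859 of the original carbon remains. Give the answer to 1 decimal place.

δ₀ = (0.0109355/0.0112372 − 1)×1000 = (0.973152 − 1)×1000 = -26.848‰
α − 1 = ε/1000 = -0.0331
f^(α−1) = 0.859^(-0.0331) = 1.005043
δ_res = (-26.848 + 1000) × 1.005043 − 1000 = 978.060 − 1000 = -21.94‰

-21.9‰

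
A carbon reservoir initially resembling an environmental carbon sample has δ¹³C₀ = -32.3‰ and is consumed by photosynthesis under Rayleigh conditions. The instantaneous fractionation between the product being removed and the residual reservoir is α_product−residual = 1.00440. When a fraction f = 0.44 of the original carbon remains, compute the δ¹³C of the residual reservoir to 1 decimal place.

Rayleigh residual: δ_res = (δ₀ + 1000)·f^(α−1) − 1000
α − 1 = 0.00440
f^(α−1) = 0.44^(0.00440) = 0.996394
δ_res = (-32.3 + 1000) × 0.996394 − 1000 = 964.211 − 1000 = -35.79‰

-35.8‰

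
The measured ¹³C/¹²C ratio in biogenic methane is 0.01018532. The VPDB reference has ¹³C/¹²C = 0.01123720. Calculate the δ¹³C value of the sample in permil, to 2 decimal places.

δ¹³C = (R_sample / R_standard − 1) × 1000
R_sample / R_standard = 0.01018532 / 0.01123720 = 0.906393
δ¹³C = (0.906393 − 1) × 1000 = -93.607 permil

-93.61 permil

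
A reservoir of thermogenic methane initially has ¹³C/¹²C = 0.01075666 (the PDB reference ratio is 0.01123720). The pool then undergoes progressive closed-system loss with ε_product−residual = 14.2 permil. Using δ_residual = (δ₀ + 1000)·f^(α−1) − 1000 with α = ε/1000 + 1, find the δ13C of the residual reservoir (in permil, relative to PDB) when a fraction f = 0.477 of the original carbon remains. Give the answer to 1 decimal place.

δ₀ = (0.01075666/0.01123720 − 1)×1000 = (0.957237 − 1)×1000 = -42.763 permil
α − 1 = ε/1000 = 0.0142
f^(α−1) = 0.477^(0.0142) = 0.989544
δ_res = (-42.763 + 1000) × 0.989544 − 1000 = 947.227 − 1000 = -52.77 permil

-52.8 permil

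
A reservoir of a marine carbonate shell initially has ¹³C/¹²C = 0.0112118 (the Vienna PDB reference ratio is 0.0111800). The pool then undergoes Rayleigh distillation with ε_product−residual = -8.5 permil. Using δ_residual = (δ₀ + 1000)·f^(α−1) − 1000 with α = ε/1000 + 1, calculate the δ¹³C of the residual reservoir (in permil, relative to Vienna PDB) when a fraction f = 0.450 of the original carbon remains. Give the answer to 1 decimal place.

9.7 permil

δ₀ = (0.0112118/0.0111800 − 1)×1000 = (1.002844 − 1)×1000 = 2.844 permil
α − 1 = ε/1000 = -0.0085
f^(α−1) = 0.450^(-0.0085) = 1.006810
δ_res = (2.844 + 1000) × 1.006810 − 1000 = 1009.674 − 1000 = 9.67 permil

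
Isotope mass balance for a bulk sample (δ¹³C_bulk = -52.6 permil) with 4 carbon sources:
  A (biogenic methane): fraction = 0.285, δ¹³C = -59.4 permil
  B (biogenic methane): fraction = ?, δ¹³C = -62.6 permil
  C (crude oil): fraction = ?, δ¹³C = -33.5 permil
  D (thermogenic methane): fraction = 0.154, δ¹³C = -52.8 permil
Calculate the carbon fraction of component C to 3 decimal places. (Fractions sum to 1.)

Let f_C and f_B be the unknown fractions; fractions sum to 1 so f_C + f_B = 0.561.
Mass balance: Σ fᵢ·δᵢ = δ_bulk ⇒ f_C·(-33.5) + f_B·(-62.6) = -52.6 − (-25.060) = -27.540
Substitute f_B = 0.561 − f_C:
f_C·(-33.5 − -62.6) = -27.540 − 0.561×(-62.6) = 7.579
f_C = 7.579 / 29.1 = 0.2604

0.260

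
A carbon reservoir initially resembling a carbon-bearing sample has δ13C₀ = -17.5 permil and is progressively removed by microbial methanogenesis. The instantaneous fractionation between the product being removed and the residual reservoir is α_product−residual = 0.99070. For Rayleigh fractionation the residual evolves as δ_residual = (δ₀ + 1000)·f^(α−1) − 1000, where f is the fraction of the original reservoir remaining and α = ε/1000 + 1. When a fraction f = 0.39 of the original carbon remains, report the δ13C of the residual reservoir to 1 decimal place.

Rayleigh residual: δ_res = (δ₀ + 1000)·f^(α−1) − 1000
α − 1 = -0.00930
f^(α−1) = 0.39^(-0.00930) = 1.008795
δ_res = (-17.5 + 1000) × 1.008795 − 1000 = 991.141 − 1000 = -8.86 permil

-8.9 permil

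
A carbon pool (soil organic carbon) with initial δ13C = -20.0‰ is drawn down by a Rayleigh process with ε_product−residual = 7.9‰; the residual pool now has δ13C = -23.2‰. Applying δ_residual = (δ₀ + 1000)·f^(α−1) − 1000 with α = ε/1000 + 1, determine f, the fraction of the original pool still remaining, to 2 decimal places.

α − 1 = ε/1000 = 0.0079
(δ_res + 1000)/(δ₀ + 1000) = (-23.2 + 1000)/(-20.0 + 1000) = 976.8/980.0 = 0.996735
f = 0.996735^(1/0.0079) = exp(ln(0.996735)/0.0079) = exp(-0.00327/0.0079)
f = exp(-0.4140) = 0.6610

0.66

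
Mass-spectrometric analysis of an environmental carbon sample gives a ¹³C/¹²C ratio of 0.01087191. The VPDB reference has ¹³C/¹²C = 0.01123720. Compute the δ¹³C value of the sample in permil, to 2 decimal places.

δ¹³C = (R_sample / R_standard − 1) × 1000
R_sample / R_standard = 0.01087191 / 0.01123720 = 0.967493
δ¹³C = (0.967493 − 1) × 1000 = -32.507 permil

-32.51 permil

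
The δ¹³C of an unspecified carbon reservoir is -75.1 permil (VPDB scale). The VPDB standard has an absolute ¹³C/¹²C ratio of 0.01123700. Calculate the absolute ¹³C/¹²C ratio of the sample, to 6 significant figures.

R_sample = R_standard × (δ¹³C/1000 + 1)
R_sample = 0.01123700 × (-75.1/1000 + 1) = 0.01123700 × 0.924900
R_sample = 0.0103931

0.0103931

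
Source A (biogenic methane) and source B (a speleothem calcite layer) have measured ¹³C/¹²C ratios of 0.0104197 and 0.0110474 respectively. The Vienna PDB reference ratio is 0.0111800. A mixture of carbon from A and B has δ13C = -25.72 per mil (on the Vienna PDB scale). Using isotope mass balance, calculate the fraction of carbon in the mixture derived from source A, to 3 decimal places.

δ_A = (0.0104197/0.0111800 − 1)×1000 = (0.931995 − 1)×1000 = -68.005 per mil
δ_B = (0.0110474/0.0111800 − 1)×1000 = (0.988140 − 1)×1000 = -11.860 per mil
f_A = (δ_mix − δ_B)/(δ_A − δ_B) = (-25.72 − (-11.860))/(-68.005 − (-11.860))
f_A = -13.860 / -56.145 = 0.2469

0.247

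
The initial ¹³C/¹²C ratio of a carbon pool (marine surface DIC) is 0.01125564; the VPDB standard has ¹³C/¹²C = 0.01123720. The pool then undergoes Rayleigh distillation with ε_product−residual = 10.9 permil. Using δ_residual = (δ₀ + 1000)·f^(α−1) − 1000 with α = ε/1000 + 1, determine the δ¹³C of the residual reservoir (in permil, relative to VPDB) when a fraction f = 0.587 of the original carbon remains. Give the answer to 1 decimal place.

-4.2 permil

δ₀ = (0.01125564/0.01123720 − 1)×1000 = (1.001641 − 1)×1000 = 1.641 permil
α − 1 = ε/1000 = 0.0109
f^(α−1) = 0.587^(0.0109) = 0.994210
δ_res = (1.641 + 1000) × 0.994210 − 1000 = 995.842 − 1000 = -4.16 permil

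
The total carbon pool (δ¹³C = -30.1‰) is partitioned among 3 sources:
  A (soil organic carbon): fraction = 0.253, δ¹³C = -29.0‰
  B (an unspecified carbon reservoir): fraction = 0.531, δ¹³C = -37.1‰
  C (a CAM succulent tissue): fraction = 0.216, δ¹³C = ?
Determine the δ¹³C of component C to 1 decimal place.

Isotope mass balance: δ_bulk = Σ fᵢ·δᵢ.
-30.1 = 0.253×(-29.0) + 0.531×(-37.1) + 0.216×δ_C
0.216·δ_C = -30.1 − (-27.037) = -3.063
δ_C = -3.063 / 0.216 = -14.18‰

-14.2‰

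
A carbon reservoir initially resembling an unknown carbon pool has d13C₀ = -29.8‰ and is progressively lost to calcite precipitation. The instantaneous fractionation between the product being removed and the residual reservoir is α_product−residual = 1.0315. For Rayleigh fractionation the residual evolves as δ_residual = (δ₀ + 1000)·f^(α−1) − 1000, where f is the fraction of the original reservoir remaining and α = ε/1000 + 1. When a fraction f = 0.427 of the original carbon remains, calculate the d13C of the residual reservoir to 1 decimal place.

Rayleigh residual: δ_res = (δ₀ + 1000)·f^(α−1) − 1000
α − 1 = 0.03150
f^(α−1) = 0.427^(0.03150) = 0.973550
δ_res = (-29.8 + 1000) × 0.973550 − 1000 = 944.539 − 1000 = -55.46‰

-55.5‰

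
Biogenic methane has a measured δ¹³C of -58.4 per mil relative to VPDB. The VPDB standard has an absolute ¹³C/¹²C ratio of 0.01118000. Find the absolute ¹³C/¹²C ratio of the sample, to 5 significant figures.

0.010527

R_sample = R_standard × (δ¹³C/1000 + 1)
R_sample = 0.01118000 × (-58.4/1000 + 1) = 0.01118000 × 0.941600
R_sample = 0.0105271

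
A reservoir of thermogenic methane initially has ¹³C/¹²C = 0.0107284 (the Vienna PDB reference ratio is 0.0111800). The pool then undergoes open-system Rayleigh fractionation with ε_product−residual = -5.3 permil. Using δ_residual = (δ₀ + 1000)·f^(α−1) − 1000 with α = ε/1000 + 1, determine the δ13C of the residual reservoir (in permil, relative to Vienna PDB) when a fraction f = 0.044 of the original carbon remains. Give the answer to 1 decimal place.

-24.4 permil

δ₀ = (0.0107284/0.0111800 − 1)×1000 = (0.959606 − 1)×1000 = -40.394 permil
α − 1 = ε/1000 = -0.0053
f^(α−1) = 0.044^(-0.0053) = 1.016693
δ_res = (-40.394 + 1000) × 1.016693 − 1000 = 975.625 − 1000 = -24.38 permil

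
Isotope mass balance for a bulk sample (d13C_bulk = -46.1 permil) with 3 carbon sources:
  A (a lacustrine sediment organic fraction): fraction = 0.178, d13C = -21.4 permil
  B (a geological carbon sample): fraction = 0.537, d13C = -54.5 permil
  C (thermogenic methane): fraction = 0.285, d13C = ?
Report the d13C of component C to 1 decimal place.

Isotope mass balance: δ_bulk = Σ fᵢ·δᵢ.
-46.1 = 0.178×(-21.4) + 0.537×(-54.5) + 0.285×δ_C
0.285·δ_C = -46.1 − (-33.076) = -13.024
δ_C = -13.024 / 0.285 = -45.70 permil

-45.7 permil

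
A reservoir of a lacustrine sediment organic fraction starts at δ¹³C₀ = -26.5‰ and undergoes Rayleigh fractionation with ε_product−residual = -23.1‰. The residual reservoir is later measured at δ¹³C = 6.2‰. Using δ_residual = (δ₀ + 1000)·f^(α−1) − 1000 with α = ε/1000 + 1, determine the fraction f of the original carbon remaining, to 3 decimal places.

0.239

α − 1 = ε/1000 = -0.0231
(δ_res + 1000)/(δ₀ + 1000) = (6.2 + 1000)/(-26.5 + 1000) = 1006.2/973.5 = 1.033590
f = 1.033590^(1/-0.0231) = exp(ln(1.033590)/-0.0231) = exp(0.03304/-0.0231)
f = exp(-1.4302) = 0.2393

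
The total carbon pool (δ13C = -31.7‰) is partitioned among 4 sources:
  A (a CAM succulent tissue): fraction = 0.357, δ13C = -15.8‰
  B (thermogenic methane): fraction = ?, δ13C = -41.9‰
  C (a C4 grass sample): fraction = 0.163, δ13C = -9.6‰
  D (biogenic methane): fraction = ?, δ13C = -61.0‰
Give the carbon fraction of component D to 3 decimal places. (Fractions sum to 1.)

0.229

Let f_D and f_B be the unknown fractions; fractions sum to 1 so f_D + f_B = 0.480.
Mass balance: Σ fᵢ·δᵢ = δ_bulk ⇒ f_D·(-61.0) + f_B·(-41.9) = -31.7 − (-7.205) = -24.495
Substitute f_B = 0.480 − f_D:
f_D·(-61.0 − -41.9) = -24.495 − 0.480×(-41.9) = -4.383
f_D = -4.383 / -19.1 = 0.2295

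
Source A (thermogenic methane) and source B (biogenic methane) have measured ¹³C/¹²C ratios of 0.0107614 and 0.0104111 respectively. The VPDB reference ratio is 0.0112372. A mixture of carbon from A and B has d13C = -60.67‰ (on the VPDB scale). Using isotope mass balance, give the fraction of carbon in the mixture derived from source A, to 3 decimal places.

δ_A = (0.0107614/0.0112372 − 1)×1000 = (0.957658 − 1)×1000 = -42.342‰
δ_B = (0.0104111/0.0112372 − 1)×1000 = (0.926485 − 1)×1000 = -73.515‰
f_A = (δ_mix − δ_B)/(δ_A − δ_B) = (-60.67 − (-73.515))/(-42.342 − (-73.515))
f_A = 12.845 / 31.173 = 0.4120

0.412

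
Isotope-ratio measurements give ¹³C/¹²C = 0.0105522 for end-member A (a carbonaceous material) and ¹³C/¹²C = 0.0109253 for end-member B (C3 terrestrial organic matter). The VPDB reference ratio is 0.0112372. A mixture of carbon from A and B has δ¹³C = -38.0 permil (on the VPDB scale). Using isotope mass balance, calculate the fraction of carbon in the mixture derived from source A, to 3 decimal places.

δ_A = (0.0105522/0.0112372 − 1)×1000 = (0.939042 − 1)×1000 = -60.958 permil
δ_B = (0.0109253/0.0112372 − 1)×1000 = (0.972244 − 1)×1000 = -27.756 permil
f_A = (δ_mix − δ_B)/(δ_A − δ_B) = (-38.0 − (-27.756))/(-60.958 − (-27.756))
f_A = -10.244 / -33.202 = 0.3085

0.309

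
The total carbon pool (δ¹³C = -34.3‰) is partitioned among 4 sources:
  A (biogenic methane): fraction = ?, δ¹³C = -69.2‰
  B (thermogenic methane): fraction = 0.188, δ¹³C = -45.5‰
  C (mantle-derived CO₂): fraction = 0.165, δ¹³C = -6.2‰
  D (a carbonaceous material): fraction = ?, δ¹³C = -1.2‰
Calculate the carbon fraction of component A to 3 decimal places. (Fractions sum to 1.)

0.352

Let f_A and f_D be the unknown fractions; fractions sum to 1 so f_A + f_D = 0.647.
Mass balance: Σ fᵢ·δᵢ = δ_bulk ⇒ f_A·(-69.2) + f_D·(-1.2) = -34.3 − (-9.577) = -24.723
Substitute f_D = 0.647 − f_A:
f_A·(-69.2 − -1.2) = -24.723 − 0.647×(-1.2) = -23.947
f_A = -23.947 / -68.0 = 0.3522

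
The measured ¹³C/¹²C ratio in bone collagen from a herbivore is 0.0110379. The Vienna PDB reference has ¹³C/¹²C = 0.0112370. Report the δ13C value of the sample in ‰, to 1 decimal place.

δ13C = (R_sample / R_standard − 1) × 1000
R_sample / R_standard = 0.0110379 / 0.0112370 = 0.982282
δ13C = (0.982282 − 1) × 1000 = -17.72‰

-17.7‰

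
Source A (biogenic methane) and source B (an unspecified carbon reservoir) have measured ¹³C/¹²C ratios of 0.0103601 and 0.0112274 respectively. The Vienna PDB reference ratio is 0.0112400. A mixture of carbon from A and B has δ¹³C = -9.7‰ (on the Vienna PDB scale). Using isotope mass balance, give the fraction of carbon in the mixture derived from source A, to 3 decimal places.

0.111

δ_A = (0.0103601/0.0112400 − 1)×1000 = (0.921717 − 1)×1000 = -78.283‰
δ_B = (0.0112274/0.0112400 − 1)×1000 = (0.998879 − 1)×1000 = -1.121‰
f_A = (δ_mix − δ_B)/(δ_A − δ_B) = (-9.7 − (-1.121))/(-78.283 − (-1.121))
f_A = -8.579 / -77.162 = 0.1112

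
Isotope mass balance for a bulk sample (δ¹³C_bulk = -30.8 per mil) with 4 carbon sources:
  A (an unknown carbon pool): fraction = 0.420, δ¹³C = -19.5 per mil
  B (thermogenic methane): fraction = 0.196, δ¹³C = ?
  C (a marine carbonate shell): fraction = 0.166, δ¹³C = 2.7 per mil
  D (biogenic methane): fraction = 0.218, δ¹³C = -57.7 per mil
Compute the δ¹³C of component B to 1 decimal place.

Isotope mass balance: δ_bulk = Σ fᵢ·δᵢ.
-30.8 = 0.420×(-19.5) + 0.196×δ_B + 0.166×(2.7) + 0.218×(-57.7)
0.196·δ_B = -30.8 − (-20.320) = -10.480
δ_B = -10.480 / 0.196 = -53.47 per mil

-53.5 per mil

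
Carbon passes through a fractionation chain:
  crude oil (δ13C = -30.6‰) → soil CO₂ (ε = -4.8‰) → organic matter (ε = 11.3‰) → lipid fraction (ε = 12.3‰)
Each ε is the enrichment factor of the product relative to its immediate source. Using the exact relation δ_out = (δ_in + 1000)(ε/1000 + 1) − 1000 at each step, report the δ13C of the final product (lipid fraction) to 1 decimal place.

-12.4‰

step 1: δ = (-30.60 + 1000)·(-4.8/1000 + 1) − 1000 = -35.25‰
step 2: δ = (-35.25 + 1000)·(11.3/1000 + 1) − 1000 = -24.35‰
step 3: δ = (-24.35 + 1000)·(12.3/1000 + 1) − 1000 = -12.35‰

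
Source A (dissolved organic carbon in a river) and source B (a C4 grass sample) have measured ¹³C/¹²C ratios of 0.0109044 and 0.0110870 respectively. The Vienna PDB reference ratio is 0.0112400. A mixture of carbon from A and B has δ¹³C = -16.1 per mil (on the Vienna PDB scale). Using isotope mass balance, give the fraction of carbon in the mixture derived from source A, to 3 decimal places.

δ_A = (0.0109044/0.0112400 − 1)×1000 = (0.970142 − 1)×1000 = -29.858 per mil
δ_B = (0.0110870/0.0112400 − 1)×1000 = (0.986388 − 1)×1000 = -13.612 per mil
f_A = (δ_mix − δ_B)/(δ_A − δ_B) = (-16.1 − (-13.612))/(-29.858 − (-13.612))
f_A = -2.488 / -16.246 = 0.1531

0.153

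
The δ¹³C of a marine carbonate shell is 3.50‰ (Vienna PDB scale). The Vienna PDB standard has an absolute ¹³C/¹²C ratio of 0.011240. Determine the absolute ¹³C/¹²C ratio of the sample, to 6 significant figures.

R_sample = R_standard × (δ¹³C/1000 + 1)
R_sample = 0.011240 × (3.50/1000 + 1) = 0.011240 × 1.003500
R_sample = 0.0112793

0.0112793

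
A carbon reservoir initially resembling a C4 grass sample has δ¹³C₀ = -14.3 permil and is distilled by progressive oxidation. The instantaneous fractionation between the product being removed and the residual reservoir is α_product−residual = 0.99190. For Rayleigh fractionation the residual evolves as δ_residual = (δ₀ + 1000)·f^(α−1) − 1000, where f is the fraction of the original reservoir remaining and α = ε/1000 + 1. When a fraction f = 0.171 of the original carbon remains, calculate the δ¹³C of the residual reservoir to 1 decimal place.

-0.1 permil

Rayleigh residual: δ_res = (δ₀ + 1000)·f^(α−1) − 1000
α − 1 = -0.00810
f^(α−1) = 0.171^(-0.00810) = 1.014408
δ_res = (-14.3 + 1000) × 1.014408 − 1000 = 999.902 − 1000 = -0.10 permil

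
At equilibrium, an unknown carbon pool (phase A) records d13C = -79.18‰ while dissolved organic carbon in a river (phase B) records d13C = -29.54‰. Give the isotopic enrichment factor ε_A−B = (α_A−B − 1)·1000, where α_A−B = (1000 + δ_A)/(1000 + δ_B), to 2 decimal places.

-51.15‰

α_A−B = (1000 + -79.18) / (1000 + -29.54) = 920.82 / 970.46 = 0.948849
ε_A−B = (0.948849 − 1) × 1000 = -51.151‰
(The approximation ε ≈ δ_A − δ_B would give -49.64‰.)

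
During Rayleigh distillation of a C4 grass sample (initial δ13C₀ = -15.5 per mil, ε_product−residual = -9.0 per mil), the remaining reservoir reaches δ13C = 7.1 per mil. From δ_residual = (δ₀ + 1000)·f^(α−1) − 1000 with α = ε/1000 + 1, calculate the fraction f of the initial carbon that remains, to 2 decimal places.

α − 1 = ε/1000 = -0.0090
(δ_res + 1000)/(δ₀ + 1000) = (7.1 + 1000)/(-15.5 + 1000) = 1007.1/984.5 = 1.022956
f = 1.022956^(1/-0.0090) = exp(ln(1.022956)/-0.0090) = exp(0.02270/-0.0090)
f = exp(-2.5218) = 0.0803

0.08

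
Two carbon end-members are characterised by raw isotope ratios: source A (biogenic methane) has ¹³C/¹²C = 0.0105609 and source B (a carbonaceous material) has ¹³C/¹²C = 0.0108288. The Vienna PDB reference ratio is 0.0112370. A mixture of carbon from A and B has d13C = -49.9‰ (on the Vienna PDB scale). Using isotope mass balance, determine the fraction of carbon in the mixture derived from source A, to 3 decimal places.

δ_A = (0.0105609/0.0112370 − 1)×1000 = (0.939833 − 1)×1000 = -60.167‰
δ_B = (0.0108288/0.0112370 − 1)×1000 = (0.963674 − 1)×1000 = -36.326‰
f_A = (δ_mix − δ_B)/(δ_A − δ_B) = (-49.9 − (-36.326))/(-60.167 − (-36.326))
f_A = -13.574 / -23.841 = 0.5693

0.569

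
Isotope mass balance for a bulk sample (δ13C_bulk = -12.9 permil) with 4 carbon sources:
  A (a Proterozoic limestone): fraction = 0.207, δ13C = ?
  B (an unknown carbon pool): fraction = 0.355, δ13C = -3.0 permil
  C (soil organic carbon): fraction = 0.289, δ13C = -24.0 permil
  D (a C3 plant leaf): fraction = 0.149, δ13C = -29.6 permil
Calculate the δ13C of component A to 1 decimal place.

-2.4 permil

Isotope mass balance: δ_bulk = Σ fᵢ·δᵢ.
-12.9 = 0.207×δ_A + 0.355×(-3.0) + 0.289×(-24.0) + 0.149×(-29.6)
0.207·δ_A = -12.9 − (-12.411) = -0.489
δ_A = -0.489 / 0.207 = -2.36 permil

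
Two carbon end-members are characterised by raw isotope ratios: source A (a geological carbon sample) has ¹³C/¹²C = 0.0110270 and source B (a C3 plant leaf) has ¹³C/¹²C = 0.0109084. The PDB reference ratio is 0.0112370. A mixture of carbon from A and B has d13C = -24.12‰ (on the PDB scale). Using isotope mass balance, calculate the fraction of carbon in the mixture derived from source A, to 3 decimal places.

δ_A = (0.0110270/0.0112370 − 1)×1000 = (0.981312 − 1)×1000 = -18.688‰
δ_B = (0.0109084/0.0112370 − 1)×1000 = (0.970757 − 1)×1000 = -29.243‰
f_A = (δ_mix − δ_B)/(δ_A − δ_B) = (-24.12 − (-29.243))/(-18.688 − (-29.243))
f_A = 5.123 / 10.554 = 0.4854

0.485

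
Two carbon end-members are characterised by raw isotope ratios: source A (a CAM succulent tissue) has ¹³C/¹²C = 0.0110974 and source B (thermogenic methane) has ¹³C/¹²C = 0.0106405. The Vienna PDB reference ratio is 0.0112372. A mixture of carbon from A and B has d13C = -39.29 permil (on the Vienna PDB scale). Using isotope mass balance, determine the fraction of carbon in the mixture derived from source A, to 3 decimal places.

δ_A = (0.0110974/0.0112372 − 1)×1000 = (0.987559 − 1)×1000 = -12.441 permil
δ_B = (0.0106405/0.0112372 − 1)×1000 = (0.946900 − 1)×1000 = -53.100 permil
f_A = (δ_mix − δ_B)/(δ_A − δ_B) = (-39.29 − (-53.100))/(-12.441 − (-53.100))
f_A = 13.810 / 40.660 = 0.3397

0.340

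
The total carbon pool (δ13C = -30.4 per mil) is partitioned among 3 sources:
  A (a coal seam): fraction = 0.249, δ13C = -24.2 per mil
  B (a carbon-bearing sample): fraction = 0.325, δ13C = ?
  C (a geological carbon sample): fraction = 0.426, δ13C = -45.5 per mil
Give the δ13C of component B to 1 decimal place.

Isotope mass balance: δ_bulk = Σ fᵢ·δᵢ.
-30.4 = 0.249×(-24.2) + 0.325×δ_B + 0.426×(-45.5)
0.325·δ_B = -30.4 − (-25.409) = -4.991
δ_B = -4.991 / 0.325 = -15.36 per mil

-15.4 per mil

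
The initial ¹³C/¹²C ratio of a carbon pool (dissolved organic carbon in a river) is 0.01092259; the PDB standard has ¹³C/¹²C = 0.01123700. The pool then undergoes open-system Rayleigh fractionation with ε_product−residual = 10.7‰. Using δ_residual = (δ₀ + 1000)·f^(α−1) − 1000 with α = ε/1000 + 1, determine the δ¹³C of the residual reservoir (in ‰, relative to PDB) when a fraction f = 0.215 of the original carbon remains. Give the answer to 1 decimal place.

δ₀ = (0.01092259/0.01123700 − 1)×1000 = (0.972020 − 1)×1000 = -27.980‰
α − 1 = ε/1000 = 0.0107
f^(α−1) = 0.215^(0.0107) = 0.983687
δ_res = (-27.980 + 1000) × 0.983687 − 1000 = 956.164 − 1000 = -43.84‰

-43.8‰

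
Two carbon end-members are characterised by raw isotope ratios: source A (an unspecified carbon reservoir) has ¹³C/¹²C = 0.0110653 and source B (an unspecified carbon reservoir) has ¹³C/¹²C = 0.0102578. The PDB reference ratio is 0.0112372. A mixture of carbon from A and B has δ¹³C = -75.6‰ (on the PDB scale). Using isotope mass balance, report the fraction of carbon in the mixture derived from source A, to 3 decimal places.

0.161

δ_A = (0.0110653/0.0112372 − 1)×1000 = (0.984703 − 1)×1000 = -15.297‰
δ_B = (0.0102578/0.0112372 − 1)×1000 = (0.912843 − 1)×1000 = -87.157‰
f_A = (δ_mix − δ_B)/(δ_A − δ_B) = (-75.6 − (-87.157))/(-15.297 − (-87.157))
f_A = 11.557 / 71.860 = 0.1608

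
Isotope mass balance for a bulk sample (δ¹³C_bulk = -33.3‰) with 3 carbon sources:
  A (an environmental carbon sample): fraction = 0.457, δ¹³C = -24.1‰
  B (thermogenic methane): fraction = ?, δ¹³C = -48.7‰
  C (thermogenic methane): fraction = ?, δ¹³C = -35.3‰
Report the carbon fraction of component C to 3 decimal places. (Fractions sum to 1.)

Let f_C and f_B be the unknown fractions; fractions sum to 1 so f_C + f_B = 0.543.
Mass balance: Σ fᵢ·δᵢ = δ_bulk ⇒ f_C·(-35.3) + f_B·(-48.7) = -33.3 − (-11.014) = -22.286
Substitute f_B = 0.543 − f_C:
f_C·(-35.3 − -48.7) = -22.286 − 0.543×(-48.7) = 4.158
f_C = 4.158 / 13.4 = 0.3103

0.310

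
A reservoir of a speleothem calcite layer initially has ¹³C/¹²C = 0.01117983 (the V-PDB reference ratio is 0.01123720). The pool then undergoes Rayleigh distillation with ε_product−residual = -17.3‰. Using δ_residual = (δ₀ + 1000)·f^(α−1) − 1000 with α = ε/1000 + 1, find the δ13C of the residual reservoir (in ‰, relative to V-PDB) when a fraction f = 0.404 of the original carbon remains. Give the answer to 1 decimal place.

10.6‰

δ₀ = (0.01117983/0.01123720 − 1)×1000 = (0.994895 − 1)×1000 = -5.105‰
α − 1 = ε/1000 = -0.0173
f^(α−1) = 0.404^(-0.0173) = 1.015803
δ_res = (-5.105 + 1000) × 1.015803 − 1000 = 1010.617 − 1000 = 10.62‰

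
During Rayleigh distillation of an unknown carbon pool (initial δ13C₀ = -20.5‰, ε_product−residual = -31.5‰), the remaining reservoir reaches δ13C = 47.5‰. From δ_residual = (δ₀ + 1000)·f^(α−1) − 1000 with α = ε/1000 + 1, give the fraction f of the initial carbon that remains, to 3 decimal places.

α − 1 = ε/1000 = -0.0315
(δ_res + 1000)/(δ₀ + 1000) = (47.5 + 1000)/(-20.5 + 1000) = 1047.5/979.5 = 1.069423
f = 1.069423^(1/-0.0315) = exp(ln(1.069423)/-0.0315) = exp(0.06712/-0.0315)
f = exp(-2.1308) = 0.1187

0.119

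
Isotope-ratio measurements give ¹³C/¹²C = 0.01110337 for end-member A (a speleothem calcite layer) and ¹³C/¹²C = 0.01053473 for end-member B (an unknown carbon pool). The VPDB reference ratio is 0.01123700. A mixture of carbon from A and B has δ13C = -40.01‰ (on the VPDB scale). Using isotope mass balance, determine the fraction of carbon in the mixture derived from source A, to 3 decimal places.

δ_A = (0.01110337/0.01123700 − 1)×1000 = (0.988108 − 1)×1000 = -11.892‰
δ_B = (0.01053473/0.01123700 − 1)×1000 = (0.937504 − 1)×1000 = -62.496‰
f_A = (δ_mix − δ_B)/(δ_A − δ_B) = (-40.01 − (-62.496))/(-11.892 − (-62.496))
f_A = 22.486 / 50.604 = 0.4444

0.444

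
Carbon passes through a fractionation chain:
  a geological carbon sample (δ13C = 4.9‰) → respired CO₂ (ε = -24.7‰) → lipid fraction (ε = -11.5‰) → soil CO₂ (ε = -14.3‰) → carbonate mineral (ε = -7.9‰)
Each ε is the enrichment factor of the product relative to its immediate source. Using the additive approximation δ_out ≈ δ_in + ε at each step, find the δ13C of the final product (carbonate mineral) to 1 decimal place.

step 1: δ ≈ 4.9 + (-24.7) = -19.8‰
step 2: δ ≈ -19.8 + (-11.5) = -31.3‰
step 3: δ ≈ -31.3 + (-14.3) = -45.6‰
step 4: δ ≈ -45.6 + (-7.9) = -53.5‰

-53.5‰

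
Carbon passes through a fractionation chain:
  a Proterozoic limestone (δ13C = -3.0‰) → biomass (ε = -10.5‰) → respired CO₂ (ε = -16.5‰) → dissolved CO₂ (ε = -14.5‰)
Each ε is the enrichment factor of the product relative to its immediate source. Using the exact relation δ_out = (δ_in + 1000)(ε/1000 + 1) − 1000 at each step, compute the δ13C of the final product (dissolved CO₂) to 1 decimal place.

-43.8‰

step 1: δ = (-3.00 + 1000)·(-10.5/1000 + 1) − 1000 = -13.47‰
step 2: δ = (-13.47 + 1000)·(-16.5/1000 + 1) − 1000 = -29.75‰
step 3: δ = (-29.75 + 1000)·(-14.5/1000 + 1) − 1000 = -43.81‰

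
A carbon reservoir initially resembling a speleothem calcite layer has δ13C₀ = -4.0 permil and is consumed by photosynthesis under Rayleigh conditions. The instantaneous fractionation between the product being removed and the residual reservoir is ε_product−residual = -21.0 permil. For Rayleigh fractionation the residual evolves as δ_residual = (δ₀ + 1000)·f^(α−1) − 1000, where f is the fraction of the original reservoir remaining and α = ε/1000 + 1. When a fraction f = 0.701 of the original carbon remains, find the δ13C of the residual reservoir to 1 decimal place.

Rayleigh residual: δ_res = (δ₀ + 1000)·f^(α−1) − 1000
α = ε/1000 + 1 = 0.97900, so α − 1 = -0.02100
f^(α−1) = 0.701^(-0.02100) = 1.007488
δ_res = (-4.0 + 1000) × 1.007488 − 1000 = 1003.458 − 1000 = 3.46 permil

3.5 permil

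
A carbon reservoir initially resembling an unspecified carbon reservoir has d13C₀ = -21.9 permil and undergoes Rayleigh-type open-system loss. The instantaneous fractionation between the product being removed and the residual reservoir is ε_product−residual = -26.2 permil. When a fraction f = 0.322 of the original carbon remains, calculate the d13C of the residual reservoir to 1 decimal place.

Rayleigh residual: δ_res = (δ₀ + 1000)·f^(α−1) − 1000
α = ε/1000 + 1 = 0.97380, so α − 1 = -0.02620
f^(α−1) = 0.322^(-0.02620) = 1.030135
δ_res = (-21.9 + 1000) × 1.030135 − 1000 = 1007.575 − 1000 = 7.58 permil

7.6 permil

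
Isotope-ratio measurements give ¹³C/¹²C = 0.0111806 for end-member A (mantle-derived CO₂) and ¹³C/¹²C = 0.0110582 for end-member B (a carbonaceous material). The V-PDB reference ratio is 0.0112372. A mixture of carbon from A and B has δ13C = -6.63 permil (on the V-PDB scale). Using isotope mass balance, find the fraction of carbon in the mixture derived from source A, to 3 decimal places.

δ_A = (0.0111806/0.0112372 − 1)×1000 = (0.994963 − 1)×1000 = -5.037 permil
δ_B = (0.0110582/0.0112372 − 1)×1000 = (0.984071 − 1)×1000 = -15.929 permil
f_A = (δ_mix − δ_B)/(δ_A − δ_B) = (-6.63 − (-15.929))/(-5.037 − (-15.929))
f_A = 9.299 / 10.892 = 0.8537

0.854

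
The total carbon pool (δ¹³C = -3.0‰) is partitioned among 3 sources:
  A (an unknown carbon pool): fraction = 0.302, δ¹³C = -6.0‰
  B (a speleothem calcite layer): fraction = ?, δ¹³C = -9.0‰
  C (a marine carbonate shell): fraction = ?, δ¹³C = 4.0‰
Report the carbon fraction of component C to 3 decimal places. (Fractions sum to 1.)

0.392

Let f_C and f_B be the unknown fractions; fractions sum to 1 so f_C + f_B = 0.698.
Mass balance: Σ fᵢ·δᵢ = δ_bulk ⇒ f_C·(4.0) + f_B·(-9.0) = -3.0 − (-1.812) = -1.188
Substitute f_B = 0.698 − f_C:
f_C·(4.0 − -9.0) = -1.188 − 0.698×(-9.0) = 5.094
f_C = 5.094 / 13.0 = 0.3918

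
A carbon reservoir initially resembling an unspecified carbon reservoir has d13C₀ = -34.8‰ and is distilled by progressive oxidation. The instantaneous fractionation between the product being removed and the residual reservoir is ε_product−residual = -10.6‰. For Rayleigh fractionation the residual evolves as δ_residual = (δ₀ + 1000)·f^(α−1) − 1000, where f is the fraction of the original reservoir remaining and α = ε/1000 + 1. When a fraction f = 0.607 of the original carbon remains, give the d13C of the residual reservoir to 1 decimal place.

Rayleigh residual: δ_res = (δ₀ + 1000)·f^(α−1) − 1000
α = ε/1000 + 1 = 0.98940, so α − 1 = -0.01060
f^(α−1) = 0.607^(-0.01060) = 1.005306
δ_res = (-34.8 + 1000) × 1.005306 − 1000 = 970.321 − 1000 = -29.68‰

-29.7‰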